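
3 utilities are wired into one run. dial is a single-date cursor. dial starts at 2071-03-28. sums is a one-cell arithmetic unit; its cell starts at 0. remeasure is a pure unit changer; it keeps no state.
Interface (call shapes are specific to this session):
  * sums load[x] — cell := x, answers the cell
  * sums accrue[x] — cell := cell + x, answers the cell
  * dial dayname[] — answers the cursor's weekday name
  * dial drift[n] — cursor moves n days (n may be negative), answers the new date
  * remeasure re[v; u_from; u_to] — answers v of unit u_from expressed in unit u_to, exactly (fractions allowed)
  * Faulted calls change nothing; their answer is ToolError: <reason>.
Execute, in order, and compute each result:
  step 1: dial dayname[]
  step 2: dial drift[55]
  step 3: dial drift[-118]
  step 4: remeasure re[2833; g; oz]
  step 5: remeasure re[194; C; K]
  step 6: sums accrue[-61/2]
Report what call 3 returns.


Answer: 2071-01-24

Derivation:
·→ dial dayname()
·← Saturday
·→ dial drift(n='55')
·← 2071-05-22
·→ dial drift(n='-118')
·← 2071-01-24
·→ remeasure re(v='2833', u_from='g', u_to='oz')
·← 4532800000/45359237
·→ remeasure re(v='194', u_from='C', u_to='K')
·← 9343/20
·→ sums accrue(x='-61/2')
·← -61/2


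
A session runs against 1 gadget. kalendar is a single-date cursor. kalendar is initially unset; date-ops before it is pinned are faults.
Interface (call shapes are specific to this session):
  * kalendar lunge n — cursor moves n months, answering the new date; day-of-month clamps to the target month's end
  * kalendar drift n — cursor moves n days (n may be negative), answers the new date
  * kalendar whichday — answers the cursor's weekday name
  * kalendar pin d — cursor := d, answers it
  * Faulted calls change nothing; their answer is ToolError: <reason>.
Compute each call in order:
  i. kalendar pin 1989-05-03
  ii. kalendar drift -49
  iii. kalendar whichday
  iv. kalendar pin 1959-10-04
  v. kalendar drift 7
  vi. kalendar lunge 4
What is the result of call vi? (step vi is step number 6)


// 1. kalendar pin(d: 1989-05-03) => 1989-05-03
// 2. kalendar drift(n: -49) => 1989-03-15
// 3. kalendar whichday() => Wednesday
// 4. kalendar pin(d: 1959-10-04) => 1959-10-04
// 5. kalendar drift(n: 7) => 1959-10-11
// 6. kalendar lunge(n: 4) => 1960-02-11

Answer: 1960-02-11


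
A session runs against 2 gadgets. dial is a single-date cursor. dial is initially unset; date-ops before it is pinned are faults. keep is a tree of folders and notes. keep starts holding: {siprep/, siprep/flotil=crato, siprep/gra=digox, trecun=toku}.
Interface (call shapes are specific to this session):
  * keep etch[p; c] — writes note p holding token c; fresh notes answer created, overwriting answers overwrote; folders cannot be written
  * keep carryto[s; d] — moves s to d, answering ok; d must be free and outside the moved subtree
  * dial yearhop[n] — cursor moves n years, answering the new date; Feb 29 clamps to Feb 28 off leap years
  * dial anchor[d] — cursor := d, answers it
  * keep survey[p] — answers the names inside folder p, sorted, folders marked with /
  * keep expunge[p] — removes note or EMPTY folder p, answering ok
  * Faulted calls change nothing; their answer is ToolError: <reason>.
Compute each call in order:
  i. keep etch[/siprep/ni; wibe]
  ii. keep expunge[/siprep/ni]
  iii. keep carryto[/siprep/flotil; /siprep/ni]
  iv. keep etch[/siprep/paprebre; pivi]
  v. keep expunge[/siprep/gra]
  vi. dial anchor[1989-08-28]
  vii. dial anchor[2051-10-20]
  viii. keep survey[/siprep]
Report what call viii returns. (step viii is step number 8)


Act: keep etch[p: /siprep/ni; c: wibe]
Obs: created
Act: keep expunge[p: /siprep/ni]
Obs: ok
Act: keep carryto[s: /siprep/flotil; d: /siprep/ni]
Obs: ok
Act: keep etch[p: /siprep/paprebre; c: pivi]
Obs: created
Act: keep expunge[p: /siprep/gra]
Obs: ok
Act: dial anchor[d: 1989-08-28]
Obs: 1989-08-28
Act: dial anchor[d: 2051-10-20]
Obs: 2051-10-20
Act: keep survey[p: /siprep]
Obs: [ni, paprebre]

Answer: [ni, paprebre]


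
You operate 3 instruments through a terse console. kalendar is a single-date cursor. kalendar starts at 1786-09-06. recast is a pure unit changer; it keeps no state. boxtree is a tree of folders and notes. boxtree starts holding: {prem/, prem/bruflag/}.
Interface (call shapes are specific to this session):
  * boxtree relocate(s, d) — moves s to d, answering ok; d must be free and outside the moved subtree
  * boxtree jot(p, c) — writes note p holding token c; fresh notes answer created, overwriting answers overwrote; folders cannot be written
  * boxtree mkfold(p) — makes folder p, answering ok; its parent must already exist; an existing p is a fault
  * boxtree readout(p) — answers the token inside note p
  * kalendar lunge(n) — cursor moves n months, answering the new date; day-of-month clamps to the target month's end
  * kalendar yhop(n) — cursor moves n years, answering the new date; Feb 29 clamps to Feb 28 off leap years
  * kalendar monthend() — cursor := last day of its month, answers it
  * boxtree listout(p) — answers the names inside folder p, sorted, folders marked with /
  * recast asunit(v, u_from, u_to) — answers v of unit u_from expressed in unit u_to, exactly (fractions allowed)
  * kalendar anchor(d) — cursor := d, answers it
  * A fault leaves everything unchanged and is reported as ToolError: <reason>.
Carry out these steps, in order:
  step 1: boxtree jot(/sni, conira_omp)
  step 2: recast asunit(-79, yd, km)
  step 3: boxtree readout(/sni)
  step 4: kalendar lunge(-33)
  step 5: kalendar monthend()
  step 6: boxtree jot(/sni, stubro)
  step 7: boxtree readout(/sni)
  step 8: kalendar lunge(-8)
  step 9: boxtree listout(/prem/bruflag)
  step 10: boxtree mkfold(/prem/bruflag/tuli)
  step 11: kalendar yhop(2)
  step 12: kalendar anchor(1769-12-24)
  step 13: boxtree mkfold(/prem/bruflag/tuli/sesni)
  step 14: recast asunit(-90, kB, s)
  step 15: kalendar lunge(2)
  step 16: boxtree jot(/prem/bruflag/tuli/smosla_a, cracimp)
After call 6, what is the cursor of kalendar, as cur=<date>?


I run boxtree jot passing p: /sni, c: conira_omp, — result: created.
Calling recast asunit passing v: -79, u_from: yd, u_to: km: -90297/1250000.
Invoking boxtree readout passing p: /sni: conira_omp.
I call kalendar lunge passing n: -33, and get 1783-12-06.
Then kalendar monthend, giving 1783-12-31.
Now I run boxtree jot passing p: /sni, c: stubro, yielding overwrote.
I try boxtree readout passing p: /sni, which returns stubro.
Invoking kalendar lunge passing n: -8, and see 1783-04-30.
Then boxtree listout passing p: /prem/bruflag, giving [].
Invoking boxtree mkfold passing p: /prem/bruflag/tuli, and get ok.
Invoking kalendar yhop passing n: 2, and get 1785-04-30.
Next I call kalendar anchor passing d: 1769-12-24, giving 1769-12-24.
Now I run boxtree mkfold passing p: /prem/bruflag/tuli/sesni, yielding ok.
I run recast asunit passing v: -90, u_from: kB, u_to: s, and see ToolError: incompatible units.
Using kalendar lunge passing n: 2, and observe 1770-02-24.
I call boxtree jot passing p: /prem/bruflag/tuli/smosla_a, c: cracimp, giving created.

Answer: cur=1783-12-31


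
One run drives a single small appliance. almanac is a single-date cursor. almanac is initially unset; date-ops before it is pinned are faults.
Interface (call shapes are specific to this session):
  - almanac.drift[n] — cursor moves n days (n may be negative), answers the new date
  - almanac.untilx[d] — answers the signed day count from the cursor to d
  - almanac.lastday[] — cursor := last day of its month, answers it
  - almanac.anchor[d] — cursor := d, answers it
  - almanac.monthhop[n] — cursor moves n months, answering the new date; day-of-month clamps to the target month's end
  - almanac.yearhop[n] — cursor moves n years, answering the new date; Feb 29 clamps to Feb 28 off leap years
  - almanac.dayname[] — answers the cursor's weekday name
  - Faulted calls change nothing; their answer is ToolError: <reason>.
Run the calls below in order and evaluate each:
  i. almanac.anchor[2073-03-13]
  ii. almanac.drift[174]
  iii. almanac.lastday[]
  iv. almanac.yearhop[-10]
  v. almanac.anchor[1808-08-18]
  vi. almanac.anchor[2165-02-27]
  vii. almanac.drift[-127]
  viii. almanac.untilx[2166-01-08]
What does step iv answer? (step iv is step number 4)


Answer: 2063-09-30

Derivation:
I invoke almanac.anchor with d=2073-03-13, yielding 2073-03-13.
Invoking almanac.drift with n=174, and get 2073-09-03.
I run almanac.lastday(), → 2073-09-30.
I run almanac.yearhop with n=-10, — result: 2063-09-30.
I use almanac.anchor with d=1808-08-18, which returns 1808-08-18.
I run almanac.anchor with d=2165-02-27, — result: 2165-02-27.
I call almanac.drift with n=-127, → 2164-10-23.
Using almanac.untilx with d=2166-01-08, — result: 442.


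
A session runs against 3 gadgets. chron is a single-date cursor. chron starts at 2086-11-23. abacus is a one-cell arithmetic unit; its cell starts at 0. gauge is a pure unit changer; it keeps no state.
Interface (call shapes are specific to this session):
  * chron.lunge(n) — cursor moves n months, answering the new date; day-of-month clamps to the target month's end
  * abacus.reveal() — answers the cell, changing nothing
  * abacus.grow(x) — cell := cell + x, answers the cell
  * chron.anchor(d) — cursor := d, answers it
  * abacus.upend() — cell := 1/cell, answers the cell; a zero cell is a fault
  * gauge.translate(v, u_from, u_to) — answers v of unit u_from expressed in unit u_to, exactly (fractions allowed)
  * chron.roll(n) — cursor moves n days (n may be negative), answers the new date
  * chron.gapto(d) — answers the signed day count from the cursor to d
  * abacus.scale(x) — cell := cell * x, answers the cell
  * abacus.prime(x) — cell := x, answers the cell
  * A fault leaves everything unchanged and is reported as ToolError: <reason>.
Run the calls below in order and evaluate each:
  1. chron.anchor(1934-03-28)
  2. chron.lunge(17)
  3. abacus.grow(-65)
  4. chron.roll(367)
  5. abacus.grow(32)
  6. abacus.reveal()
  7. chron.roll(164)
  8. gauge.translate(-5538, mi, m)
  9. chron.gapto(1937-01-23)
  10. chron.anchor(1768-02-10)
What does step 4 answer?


Answer: 1936-08-29

Derivation:
CALL chron.anchor[1934-03-28]
RET  1934-03-28
CALL chron.lunge[17]
RET  1935-08-28
CALL abacus.grow[-65]
RET  -65
CALL chron.roll[367]
RET  1936-08-29
CALL abacus.grow[32]
RET  -33
CALL abacus.reveal[]
RET  -33
CALL chron.roll[164]
RET  1937-02-09
CALL gauge.translate[-5538; mi; m]
RET  -1114068384/125
CALL chron.gapto[1937-01-23]
RET  -17
CALL chron.anchor[1768-02-10]
RET  1768-02-10


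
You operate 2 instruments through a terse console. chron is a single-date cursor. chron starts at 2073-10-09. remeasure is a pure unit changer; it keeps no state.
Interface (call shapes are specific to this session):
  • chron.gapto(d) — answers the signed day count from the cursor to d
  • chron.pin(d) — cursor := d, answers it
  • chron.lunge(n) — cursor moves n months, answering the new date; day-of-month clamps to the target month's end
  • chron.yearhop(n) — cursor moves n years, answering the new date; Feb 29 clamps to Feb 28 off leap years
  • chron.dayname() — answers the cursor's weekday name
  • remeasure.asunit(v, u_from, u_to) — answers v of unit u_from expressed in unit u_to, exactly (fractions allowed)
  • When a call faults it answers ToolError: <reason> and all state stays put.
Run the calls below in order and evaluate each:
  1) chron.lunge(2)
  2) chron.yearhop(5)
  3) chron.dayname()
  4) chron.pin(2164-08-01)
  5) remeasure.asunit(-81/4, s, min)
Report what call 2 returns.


Answer: 2078-12-09

Derivation:
Using chron.lunge with n=2, yielding 2073-12-09.
Calling chron.yearhop with n=5, giving 2078-12-09.
I use chron.dayname(), — result: Friday.
I run chron.pin with d=2164-08-01, — result: 2164-08-01.
I use remeasure.asunit with v=-81/4, u_from=s, u_to=min, → -27/80.


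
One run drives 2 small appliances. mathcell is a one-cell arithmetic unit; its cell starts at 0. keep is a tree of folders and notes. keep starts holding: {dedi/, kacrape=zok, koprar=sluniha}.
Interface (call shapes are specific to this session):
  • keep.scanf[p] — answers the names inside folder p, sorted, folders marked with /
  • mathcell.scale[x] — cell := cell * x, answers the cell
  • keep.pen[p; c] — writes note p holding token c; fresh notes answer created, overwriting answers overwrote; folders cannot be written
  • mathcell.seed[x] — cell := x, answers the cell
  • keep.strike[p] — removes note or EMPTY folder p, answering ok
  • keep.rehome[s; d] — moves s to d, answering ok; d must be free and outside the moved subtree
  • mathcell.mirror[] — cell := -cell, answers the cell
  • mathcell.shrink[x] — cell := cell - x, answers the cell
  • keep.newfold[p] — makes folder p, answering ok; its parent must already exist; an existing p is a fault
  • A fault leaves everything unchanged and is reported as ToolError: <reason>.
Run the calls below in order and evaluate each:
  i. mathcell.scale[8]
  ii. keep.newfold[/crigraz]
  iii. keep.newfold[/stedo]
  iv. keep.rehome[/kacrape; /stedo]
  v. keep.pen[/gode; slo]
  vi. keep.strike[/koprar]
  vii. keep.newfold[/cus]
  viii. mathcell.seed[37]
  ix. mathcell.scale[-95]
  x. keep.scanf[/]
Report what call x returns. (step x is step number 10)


→ scale(8)
← 0
→ newfold(/crigraz)
← ok
→ newfold(/stedo)
← ok
→ rehome(/kacrape, /stedo)
← ToolError: exists
→ pen(/gode, slo)
← created
→ strike(/koprar)
← ok
→ newfold(/cus)
← ok
→ seed(37)
← 37
→ scale(-95)
← -3515
→ scanf(/)
← [crigraz/, cus/, dedi/, gode, kacrape, stedo/]

Answer: [crigraz/, cus/, dedi/, gode, kacrape, stedo/]


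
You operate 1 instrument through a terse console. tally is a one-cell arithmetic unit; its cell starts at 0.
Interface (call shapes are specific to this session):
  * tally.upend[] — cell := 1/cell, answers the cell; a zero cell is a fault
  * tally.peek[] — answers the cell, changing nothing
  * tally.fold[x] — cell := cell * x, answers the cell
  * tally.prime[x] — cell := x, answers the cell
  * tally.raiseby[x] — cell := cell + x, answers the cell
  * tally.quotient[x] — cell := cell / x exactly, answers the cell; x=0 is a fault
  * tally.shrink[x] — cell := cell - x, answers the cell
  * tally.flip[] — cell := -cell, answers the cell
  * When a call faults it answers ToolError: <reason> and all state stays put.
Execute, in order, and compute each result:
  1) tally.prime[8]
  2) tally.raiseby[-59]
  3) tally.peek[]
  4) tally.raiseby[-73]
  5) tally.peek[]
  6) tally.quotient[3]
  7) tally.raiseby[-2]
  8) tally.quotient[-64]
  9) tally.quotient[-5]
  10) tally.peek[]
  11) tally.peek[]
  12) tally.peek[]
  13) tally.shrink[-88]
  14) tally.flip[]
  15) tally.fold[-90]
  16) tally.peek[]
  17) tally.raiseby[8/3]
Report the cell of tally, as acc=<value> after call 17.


Answer: acc=379703/48

Derivation:
CALL tally.prime[8]
RET  8
CALL tally.raiseby[-59]
RET  -51
CALL tally.peek[]
RET  -51
CALL tally.raiseby[-73]
RET  -124
CALL tally.peek[]
RET  -124
CALL tally.quotient[3]
RET  -124/3
CALL tally.raiseby[-2]
RET  -130/3
CALL tally.quotient[-64]
RET  65/96
CALL tally.quotient[-5]
RET  -13/96
CALL tally.peek[]
RET  -13/96
CALL tally.peek[]
RET  -13/96
CALL tally.peek[]
RET  -13/96
CALL tally.shrink[-88]
RET  8435/96
CALL tally.flip[]
RET  -8435/96
CALL tally.fold[-90]
RET  126525/16
CALL tally.peek[]
RET  126525/16
CALL tally.raiseby[8/3]
RET  379703/48


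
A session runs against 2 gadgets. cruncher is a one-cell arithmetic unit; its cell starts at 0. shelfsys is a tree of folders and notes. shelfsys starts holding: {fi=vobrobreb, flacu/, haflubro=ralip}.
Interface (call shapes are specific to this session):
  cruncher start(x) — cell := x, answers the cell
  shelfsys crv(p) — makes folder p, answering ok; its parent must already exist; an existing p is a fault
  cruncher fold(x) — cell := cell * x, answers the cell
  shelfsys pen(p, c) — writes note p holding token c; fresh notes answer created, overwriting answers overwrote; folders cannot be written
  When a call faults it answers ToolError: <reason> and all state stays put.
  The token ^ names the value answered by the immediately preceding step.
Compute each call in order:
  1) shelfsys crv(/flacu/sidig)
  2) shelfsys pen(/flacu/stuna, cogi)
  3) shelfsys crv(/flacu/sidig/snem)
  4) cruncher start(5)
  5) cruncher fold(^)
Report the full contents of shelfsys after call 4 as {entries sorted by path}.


==> shelfsys crv(p: /flacu/sidig)
<== ok
==> shelfsys pen(p: /flacu/stuna, c: cogi)
<== created
==> shelfsys crv(p: /flacu/sidig/snem)
<== ok
==> cruncher start(x: 5)
<== 5
==> cruncher fold(x: ^)
<== 25

Answer: {fi=vobrobreb, flacu/, flacu/sidig/, flacu/sidig/snem/, flacu/stuna=cogi, haflubro=ralip}


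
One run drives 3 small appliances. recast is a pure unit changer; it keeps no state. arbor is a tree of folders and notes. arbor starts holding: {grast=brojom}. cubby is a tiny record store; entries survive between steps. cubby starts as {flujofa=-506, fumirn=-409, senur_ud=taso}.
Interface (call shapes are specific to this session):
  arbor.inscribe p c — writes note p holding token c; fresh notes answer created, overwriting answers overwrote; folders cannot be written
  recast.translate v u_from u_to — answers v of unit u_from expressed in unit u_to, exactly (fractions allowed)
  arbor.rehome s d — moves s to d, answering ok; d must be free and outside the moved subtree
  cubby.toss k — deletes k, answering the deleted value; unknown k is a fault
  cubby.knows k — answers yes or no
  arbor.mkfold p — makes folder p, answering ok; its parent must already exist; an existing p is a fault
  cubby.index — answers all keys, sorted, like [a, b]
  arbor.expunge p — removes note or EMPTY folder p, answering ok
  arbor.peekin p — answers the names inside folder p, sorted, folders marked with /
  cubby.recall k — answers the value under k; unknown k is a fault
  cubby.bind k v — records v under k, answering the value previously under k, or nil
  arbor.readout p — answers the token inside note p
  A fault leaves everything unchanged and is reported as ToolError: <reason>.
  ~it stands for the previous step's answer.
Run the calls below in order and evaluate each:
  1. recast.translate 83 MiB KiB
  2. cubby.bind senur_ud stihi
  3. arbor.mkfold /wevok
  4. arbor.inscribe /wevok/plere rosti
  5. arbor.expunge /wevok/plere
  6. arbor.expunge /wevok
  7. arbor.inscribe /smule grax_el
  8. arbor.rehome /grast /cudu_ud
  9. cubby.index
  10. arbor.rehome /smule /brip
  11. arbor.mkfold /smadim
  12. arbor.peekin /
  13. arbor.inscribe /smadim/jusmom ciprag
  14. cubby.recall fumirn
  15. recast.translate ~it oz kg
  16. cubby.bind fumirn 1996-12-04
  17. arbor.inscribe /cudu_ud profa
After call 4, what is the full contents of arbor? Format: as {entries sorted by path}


Answer: {grast=brojom, wevok/, wevok/plere=rosti}

Derivation:
Act: recast.translate[83; MiB; KiB]
Obs: 84992
Act: cubby.bind[senur_ud; stihi]
Obs: taso
Act: arbor.mkfold[/wevok]
Obs: ok
Act: arbor.inscribe[/wevok/plere; rosti]
Obs: created
Act: arbor.expunge[/wevok/plere]
Obs: ok
Act: arbor.expunge[/wevok]
Obs: ok
Act: arbor.inscribe[/smule; grax_el]
Obs: created
Act: arbor.rehome[/grast; /cudu_ud]
Obs: ok
Act: cubby.index[]
Obs: [flujofa, fumirn, senur_ud]
Act: arbor.rehome[/smule; /brip]
Obs: ok
Act: arbor.mkfold[/smadim]
Obs: ok
Act: arbor.peekin[/]
Obs: [brip, cudu_ud, smadim/]
Act: arbor.inscribe[/smadim/jusmom; ciprag]
Obs: created
Act: cubby.recall[fumirn]
Obs: -409
Act: recast.translate[~it; oz; kg]
Obs: -18551927933/1600000000
Act: cubby.bind[fumirn; 1996-12-04]
Obs: -409
Act: arbor.inscribe[/cudu_ud; profa]
Obs: overwrote


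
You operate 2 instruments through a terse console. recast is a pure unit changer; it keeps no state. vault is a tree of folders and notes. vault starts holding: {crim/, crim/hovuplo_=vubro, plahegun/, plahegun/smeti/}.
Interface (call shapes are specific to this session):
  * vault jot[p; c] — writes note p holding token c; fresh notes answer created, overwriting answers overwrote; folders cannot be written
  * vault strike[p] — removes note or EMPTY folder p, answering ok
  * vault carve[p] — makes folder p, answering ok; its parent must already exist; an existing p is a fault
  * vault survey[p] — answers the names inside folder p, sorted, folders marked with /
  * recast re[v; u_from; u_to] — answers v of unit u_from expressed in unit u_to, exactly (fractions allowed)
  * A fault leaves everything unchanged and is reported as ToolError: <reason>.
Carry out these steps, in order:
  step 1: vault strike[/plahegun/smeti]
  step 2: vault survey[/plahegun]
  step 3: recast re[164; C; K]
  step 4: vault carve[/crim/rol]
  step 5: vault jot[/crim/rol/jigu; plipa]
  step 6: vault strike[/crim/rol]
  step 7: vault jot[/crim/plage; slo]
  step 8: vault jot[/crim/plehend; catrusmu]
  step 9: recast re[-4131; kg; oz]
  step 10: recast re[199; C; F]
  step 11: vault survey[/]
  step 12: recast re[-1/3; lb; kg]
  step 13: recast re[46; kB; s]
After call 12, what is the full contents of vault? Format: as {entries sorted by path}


Answer: {crim/, crim/hovuplo_=vubro, crim/plage=slo, crim/plehend=catrusmu, crim/rol/, crim/rol/jigu=plipa, plahegun/}

Derivation:
Calling vault strike(p=/plahegun/smeti), → ok.
Next I call vault survey(p=/plahegun), and get [].
I invoke recast re(v=164, u_from=C, u_to=K): 8743/20.
I try vault carve(p=/crim/rol), — result: ok.
I use vault jot(p=/crim/rol/jigu, c=plipa), which returns created.
I call vault strike(p=/crim/rol), giving ToolError: not empty.
Using vault jot(p=/crim/plage, c=slo), — result: created.
Invoking vault jot(p=/crim/plehend, c=catrusmu), and see created.
Calling recast re(v=-4131, u_from=kg, u_to=oz), yielding -6609600000000/45359237.
Then recast re(v=199, u_from=C, u_to=F), yielding 1951/5.
I use vault survey(p=/), which returns [crim/, plahegun/].
Then recast re(v=-1/3, u_from=lb, u_to=kg), and see -45359237/300000000.
Next I call recast re(v=46, u_from=kB, u_to=s), which returns ToolError: incompatible units.


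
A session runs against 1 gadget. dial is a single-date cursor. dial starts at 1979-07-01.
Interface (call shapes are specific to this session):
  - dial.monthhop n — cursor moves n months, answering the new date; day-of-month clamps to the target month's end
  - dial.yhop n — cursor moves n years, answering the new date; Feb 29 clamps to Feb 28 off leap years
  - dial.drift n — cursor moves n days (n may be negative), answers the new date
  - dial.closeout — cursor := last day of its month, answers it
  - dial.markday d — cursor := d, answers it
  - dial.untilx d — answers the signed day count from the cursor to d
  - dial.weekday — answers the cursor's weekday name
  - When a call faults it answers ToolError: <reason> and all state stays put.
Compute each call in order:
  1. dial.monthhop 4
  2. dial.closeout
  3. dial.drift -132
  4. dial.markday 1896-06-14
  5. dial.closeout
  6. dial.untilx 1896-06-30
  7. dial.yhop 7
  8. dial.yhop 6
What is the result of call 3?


! monthhop(n: 4) => 1979-11-01
! closeout() => 1979-11-30
! drift(n: -132) => 1979-07-21
! markday(d: 1896-06-14) => 1896-06-14
! closeout() => 1896-06-30
! untilx(d: 1896-06-30) => 0
! yhop(n: 7) => 1903-06-30
! yhop(n: 6) => 1909-06-30

Answer: 1979-07-21


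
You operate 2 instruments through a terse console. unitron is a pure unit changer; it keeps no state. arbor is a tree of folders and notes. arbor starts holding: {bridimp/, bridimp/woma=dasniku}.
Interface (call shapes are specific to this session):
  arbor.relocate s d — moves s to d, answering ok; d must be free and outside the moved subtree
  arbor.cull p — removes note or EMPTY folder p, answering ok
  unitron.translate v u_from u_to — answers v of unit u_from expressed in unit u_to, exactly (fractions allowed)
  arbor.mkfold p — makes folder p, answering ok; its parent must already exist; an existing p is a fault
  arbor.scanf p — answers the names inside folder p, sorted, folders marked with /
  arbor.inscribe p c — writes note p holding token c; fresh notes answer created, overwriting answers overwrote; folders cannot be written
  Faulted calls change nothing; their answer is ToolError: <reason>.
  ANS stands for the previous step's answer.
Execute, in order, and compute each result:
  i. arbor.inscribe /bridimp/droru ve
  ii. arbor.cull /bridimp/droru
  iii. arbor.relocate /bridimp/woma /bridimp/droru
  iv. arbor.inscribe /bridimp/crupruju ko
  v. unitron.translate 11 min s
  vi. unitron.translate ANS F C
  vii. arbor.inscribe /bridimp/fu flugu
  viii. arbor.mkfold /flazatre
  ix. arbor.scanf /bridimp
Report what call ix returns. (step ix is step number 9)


Answer: [crupruju, droru, fu]

Derivation:
# arbor.inscribe(p=/bridimp/droru, c=ve) ~> created
# arbor.cull(p=/bridimp/droru) ~> ok
# arbor.relocate(s=/bridimp/woma, d=/bridimp/droru) ~> ok
# arbor.inscribe(p=/bridimp/crupruju, c=ko) ~> created
# unitron.translate(v=11, u_from=min, u_to=s) ~> 660
# unitron.translate(v=ANS, u_from=F, u_to=C) ~> 3140/9
# arbor.inscribe(p=/bridimp/fu, c=flugu) ~> created
# arbor.mkfold(p=/flazatre) ~> ok
# arbor.scanf(p=/bridimp) ~> [crupruju, droru, fu]


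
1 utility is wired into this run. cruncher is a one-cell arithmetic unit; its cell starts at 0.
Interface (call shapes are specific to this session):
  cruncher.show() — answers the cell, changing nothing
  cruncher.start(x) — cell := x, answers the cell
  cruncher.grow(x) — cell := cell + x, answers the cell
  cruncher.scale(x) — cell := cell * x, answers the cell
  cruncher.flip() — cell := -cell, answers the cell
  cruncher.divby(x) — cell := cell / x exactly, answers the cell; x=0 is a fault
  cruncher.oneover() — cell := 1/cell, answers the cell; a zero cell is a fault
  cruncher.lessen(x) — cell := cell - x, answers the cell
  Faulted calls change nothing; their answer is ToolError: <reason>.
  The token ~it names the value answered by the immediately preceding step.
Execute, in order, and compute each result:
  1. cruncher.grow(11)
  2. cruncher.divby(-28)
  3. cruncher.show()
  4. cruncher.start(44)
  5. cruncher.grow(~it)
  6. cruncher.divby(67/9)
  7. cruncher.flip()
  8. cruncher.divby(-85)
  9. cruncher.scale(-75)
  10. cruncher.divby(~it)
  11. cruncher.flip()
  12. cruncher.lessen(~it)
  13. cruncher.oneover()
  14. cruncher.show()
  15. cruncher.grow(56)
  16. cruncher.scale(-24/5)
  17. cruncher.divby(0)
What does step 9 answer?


Answer: -11880/1139

Derivation:
-> grow(x: 11)
<- 11
-> divby(x: -28)
<- -11/28
-> show()
<- -11/28
-> start(x: 44)
<- 44
-> grow(x: ~it)
<- 88
-> divby(x: 67/9)
<- 792/67
-> flip()
<- -792/67
-> divby(x: -85)
<- 792/5695
-> scale(x: -75)
<- -11880/1139
-> divby(x: ~it)
<- 1
-> flip()
<- -1
-> lessen(x: ~it)
<- 0
-> oneover()
<- ToolError: reciprocal of zero
-> show()
<- 0
-> grow(x: 56)
<- 56
-> scale(x: -24/5)
<- -1344/5
-> divby(x: 0)
<- ToolError: division by zero


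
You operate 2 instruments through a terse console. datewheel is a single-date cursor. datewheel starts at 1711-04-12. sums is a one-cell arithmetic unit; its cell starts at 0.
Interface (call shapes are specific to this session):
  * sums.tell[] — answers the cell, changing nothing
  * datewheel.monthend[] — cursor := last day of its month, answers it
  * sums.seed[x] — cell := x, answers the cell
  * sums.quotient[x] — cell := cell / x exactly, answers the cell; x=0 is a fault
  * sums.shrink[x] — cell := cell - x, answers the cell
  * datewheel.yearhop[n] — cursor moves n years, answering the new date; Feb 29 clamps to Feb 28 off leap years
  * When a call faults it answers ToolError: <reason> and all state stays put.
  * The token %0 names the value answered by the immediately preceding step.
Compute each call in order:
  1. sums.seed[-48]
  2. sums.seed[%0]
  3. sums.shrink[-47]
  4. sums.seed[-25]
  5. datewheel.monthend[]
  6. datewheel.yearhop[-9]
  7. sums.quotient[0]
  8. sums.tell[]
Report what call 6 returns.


Do: sums.seed[x='-48']
See: -48
Do: sums.seed[x='%0']
See: -48
Do: sums.shrink[x='-47']
See: -1
Do: sums.seed[x='-25']
See: -25
Do: datewheel.monthend[]
See: 1711-04-30
Do: datewheel.yearhop[n='-9']
See: 1702-04-30
Do: sums.quotient[x='0']
See: ToolError: division by zero
Do: sums.tell[]
See: -25

Answer: 1702-04-30


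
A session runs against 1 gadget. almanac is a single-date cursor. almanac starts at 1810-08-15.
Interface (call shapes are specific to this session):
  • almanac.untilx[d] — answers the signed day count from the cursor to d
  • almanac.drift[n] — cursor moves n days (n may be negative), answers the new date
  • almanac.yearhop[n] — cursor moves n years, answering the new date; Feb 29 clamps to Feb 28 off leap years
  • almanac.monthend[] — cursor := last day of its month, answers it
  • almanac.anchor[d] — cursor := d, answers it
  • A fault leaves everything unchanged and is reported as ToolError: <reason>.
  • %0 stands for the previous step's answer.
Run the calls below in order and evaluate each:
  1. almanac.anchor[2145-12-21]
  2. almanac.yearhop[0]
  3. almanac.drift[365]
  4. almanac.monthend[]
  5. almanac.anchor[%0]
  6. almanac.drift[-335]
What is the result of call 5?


Answer: 2146-12-31

Derivation:
;; 1. almanac.anchor(2145-12-21) => 2145-12-21
;; 2. almanac.yearhop(0) => 2145-12-21
;; 3. almanac.drift(365) => 2146-12-21
;; 4. almanac.monthend() => 2146-12-31
;; 5. almanac.anchor(%0) => 2146-12-31
;; 6. almanac.drift(-335) => 2146-01-30


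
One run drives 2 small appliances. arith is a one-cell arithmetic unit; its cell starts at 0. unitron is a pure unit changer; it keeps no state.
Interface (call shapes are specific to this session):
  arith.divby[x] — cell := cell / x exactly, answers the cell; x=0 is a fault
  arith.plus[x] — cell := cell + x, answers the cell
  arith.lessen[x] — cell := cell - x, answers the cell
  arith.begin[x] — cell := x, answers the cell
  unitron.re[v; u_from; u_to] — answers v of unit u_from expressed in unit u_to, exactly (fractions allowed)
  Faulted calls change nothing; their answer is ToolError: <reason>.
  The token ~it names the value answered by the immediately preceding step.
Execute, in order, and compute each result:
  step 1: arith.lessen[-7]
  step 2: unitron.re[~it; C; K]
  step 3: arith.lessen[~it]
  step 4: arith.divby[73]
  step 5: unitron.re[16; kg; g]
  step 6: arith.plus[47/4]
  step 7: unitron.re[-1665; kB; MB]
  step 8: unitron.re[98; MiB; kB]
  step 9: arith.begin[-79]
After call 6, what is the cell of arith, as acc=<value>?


Answer: acc=2923/365

Derivation:
> arith.lessen x→-7
  7
> unitron.re v→~it u_from→C u_to→K
  5603/20
> arith.lessen x→~it
  -5463/20
> arith.divby x→73
  -5463/1460
> unitron.re v→16 u_from→kg u_to→g
  16000
> arith.plus x→47/4
  2923/365
> unitron.re v→-1665 u_from→kB u_to→MB
  -333/200
> unitron.re v→98 u_from→MiB u_to→kB
  12845056/125
> arith.begin x→-79
  -79


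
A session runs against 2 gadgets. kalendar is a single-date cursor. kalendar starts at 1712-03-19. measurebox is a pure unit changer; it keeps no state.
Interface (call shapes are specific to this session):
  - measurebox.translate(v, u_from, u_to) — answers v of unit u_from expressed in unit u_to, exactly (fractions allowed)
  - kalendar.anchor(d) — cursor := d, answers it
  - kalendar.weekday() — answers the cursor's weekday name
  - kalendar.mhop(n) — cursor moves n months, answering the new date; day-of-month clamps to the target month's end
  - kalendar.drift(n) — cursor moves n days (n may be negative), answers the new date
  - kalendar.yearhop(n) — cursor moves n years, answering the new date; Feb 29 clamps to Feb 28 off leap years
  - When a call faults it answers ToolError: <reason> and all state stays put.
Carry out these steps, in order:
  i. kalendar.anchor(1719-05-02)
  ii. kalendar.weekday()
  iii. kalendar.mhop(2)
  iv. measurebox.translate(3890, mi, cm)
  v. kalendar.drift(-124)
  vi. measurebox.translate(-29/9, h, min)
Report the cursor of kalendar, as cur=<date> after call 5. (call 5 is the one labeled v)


Answer: cur=1719-02-28

Derivation:
$ kalendar.anchor d='1719-05-02'
= 1719-05-02
$ kalendar.weekday
= Tuesday
$ kalendar.mhop n='2'
= 1719-07-02
$ measurebox.translate v='3890' u_from='mi' u_to='cm'
= 626034816
$ kalendar.drift n='-124'
= 1719-02-28
$ measurebox.translate v='-29/9' u_from='h' u_to='min'
= -580/3


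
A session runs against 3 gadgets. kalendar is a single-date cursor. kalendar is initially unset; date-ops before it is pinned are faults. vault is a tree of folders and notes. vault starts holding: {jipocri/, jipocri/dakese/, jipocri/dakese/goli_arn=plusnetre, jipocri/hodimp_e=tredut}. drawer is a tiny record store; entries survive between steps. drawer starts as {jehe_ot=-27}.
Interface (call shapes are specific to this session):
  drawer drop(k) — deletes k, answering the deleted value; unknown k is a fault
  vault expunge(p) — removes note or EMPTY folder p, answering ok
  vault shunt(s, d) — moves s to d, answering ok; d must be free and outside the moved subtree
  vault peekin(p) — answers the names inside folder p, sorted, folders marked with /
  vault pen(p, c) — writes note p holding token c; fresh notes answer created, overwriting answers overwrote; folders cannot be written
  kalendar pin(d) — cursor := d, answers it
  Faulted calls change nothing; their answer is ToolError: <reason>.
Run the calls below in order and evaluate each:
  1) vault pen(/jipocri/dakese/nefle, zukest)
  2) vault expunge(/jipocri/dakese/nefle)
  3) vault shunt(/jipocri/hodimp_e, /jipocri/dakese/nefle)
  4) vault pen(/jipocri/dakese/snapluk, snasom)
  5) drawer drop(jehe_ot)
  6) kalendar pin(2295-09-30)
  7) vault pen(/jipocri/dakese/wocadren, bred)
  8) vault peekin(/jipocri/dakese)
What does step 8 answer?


Answer: [goli_arn, nefle, snapluk, wocadren]

Derivation:
// 1. vault pen(p→/jipocri/dakese/nefle, c→zukest) => created
// 2. vault expunge(p→/jipocri/dakese/nefle) => ok
// 3. vault shunt(s→/jipocri/hodimp_e, d→/jipocri/dakese/nefle) => ok
// 4. vault pen(p→/jipocri/dakese/snapluk, c→snasom) => created
// 5. drawer drop(k→jehe_ot) => -27
// 6. kalendar pin(d→2295-09-30) => 2295-09-30
// 7. vault pen(p→/jipocri/dakese/wocadren, c→bred) => created
// 8. vault peekin(p→/jipocri/dakese) => [goli_arn, nefle, snapluk, wocadren]


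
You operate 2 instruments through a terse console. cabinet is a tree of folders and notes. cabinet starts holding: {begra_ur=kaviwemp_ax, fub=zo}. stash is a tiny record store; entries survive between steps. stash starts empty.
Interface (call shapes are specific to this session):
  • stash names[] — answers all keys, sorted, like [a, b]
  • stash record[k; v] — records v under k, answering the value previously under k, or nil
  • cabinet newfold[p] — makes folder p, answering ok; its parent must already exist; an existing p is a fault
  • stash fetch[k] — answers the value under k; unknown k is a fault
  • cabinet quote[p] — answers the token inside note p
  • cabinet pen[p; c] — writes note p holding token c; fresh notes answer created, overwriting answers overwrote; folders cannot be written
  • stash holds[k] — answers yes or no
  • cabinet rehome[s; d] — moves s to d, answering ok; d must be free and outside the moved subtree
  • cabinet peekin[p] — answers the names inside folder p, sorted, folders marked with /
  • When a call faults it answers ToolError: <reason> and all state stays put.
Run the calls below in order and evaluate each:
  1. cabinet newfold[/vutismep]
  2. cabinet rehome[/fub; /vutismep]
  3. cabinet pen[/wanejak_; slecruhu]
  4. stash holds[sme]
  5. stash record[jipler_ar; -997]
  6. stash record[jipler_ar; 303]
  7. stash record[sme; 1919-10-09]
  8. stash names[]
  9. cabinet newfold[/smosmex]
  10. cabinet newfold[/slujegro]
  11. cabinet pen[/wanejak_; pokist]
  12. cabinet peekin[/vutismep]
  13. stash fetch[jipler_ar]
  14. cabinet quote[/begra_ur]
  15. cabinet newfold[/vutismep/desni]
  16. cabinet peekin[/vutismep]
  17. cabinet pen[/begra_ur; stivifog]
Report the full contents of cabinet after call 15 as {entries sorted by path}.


Answer: {begra_ur=kaviwemp_ax, fub=zo, slujegro/, smosmex/, vutismep/, vutismep/desni/, wanejak_=pokist}

Derivation:
Using cabinet newfold on p→/vutismep, and see ok.
Now I run cabinet rehome on s→/fub, d→/vutismep, giving ToolError: exists.
Using cabinet pen on p→/wanejak_, c→slecruhu, — result: created.
I invoke stash holds on k→sme, giving no.
I run stash record on k→jipler_ar, v→-997, — result: nil.
I call stash record on k→jipler_ar, v→303, giving -997.
Invoking stash record on k→sme, v→1919-10-09, giving nil.
I invoke stash names: [jipler_ar, sme].
Calling cabinet newfold on p→/smosmex, — result: ok.
Now I run cabinet newfold on p→/slujegro, and get ok.
Using cabinet pen on p→/wanejak_, c→pokist, and observe overwrote.
I call cabinet peekin on p→/vutismep, and observe [].
Next I call stash fetch on k→jipler_ar, → 303.
I use cabinet quote on p→/begra_ur: kaviwemp_ax.
I run cabinet newfold on p→/vutismep/desni, — result: ok.
Using cabinet peekin on p→/vutismep: [desni/].
Invoking cabinet pen on p→/begra_ur, c→stivifog, yielding overwrote.


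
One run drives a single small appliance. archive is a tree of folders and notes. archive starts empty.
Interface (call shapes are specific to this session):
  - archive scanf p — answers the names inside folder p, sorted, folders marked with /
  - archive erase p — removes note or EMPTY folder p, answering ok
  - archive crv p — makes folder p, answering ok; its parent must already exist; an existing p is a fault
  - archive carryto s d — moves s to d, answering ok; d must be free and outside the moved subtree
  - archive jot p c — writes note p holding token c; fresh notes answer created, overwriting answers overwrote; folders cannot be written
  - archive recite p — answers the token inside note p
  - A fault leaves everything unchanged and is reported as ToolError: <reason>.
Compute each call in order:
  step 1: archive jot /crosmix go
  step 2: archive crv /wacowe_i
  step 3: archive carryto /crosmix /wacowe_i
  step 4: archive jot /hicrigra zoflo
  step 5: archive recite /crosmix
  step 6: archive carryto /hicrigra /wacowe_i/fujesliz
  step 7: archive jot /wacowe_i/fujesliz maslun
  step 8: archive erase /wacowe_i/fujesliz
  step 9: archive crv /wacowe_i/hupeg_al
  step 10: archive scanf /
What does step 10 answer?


Answer: [crosmix, wacowe_i/]

Derivation:
Step: archive jot[/crosmix; go]
Result: created
Step: archive crv[/wacowe_i]
Result: ok
Step: archive carryto[/crosmix; /wacowe_i]
Result: ToolError: exists
Step: archive jot[/hicrigra; zoflo]
Result: created
Step: archive recite[/crosmix]
Result: go
Step: archive carryto[/hicrigra; /wacowe_i/fujesliz]
Result: ok
Step: archive jot[/wacowe_i/fujesliz; maslun]
Result: overwrote
Step: archive erase[/wacowe_i/fujesliz]
Result: ok
Step: archive crv[/wacowe_i/hupeg_al]
Result: ok
Step: archive scanf[/]
Result: [crosmix, wacowe_i/]


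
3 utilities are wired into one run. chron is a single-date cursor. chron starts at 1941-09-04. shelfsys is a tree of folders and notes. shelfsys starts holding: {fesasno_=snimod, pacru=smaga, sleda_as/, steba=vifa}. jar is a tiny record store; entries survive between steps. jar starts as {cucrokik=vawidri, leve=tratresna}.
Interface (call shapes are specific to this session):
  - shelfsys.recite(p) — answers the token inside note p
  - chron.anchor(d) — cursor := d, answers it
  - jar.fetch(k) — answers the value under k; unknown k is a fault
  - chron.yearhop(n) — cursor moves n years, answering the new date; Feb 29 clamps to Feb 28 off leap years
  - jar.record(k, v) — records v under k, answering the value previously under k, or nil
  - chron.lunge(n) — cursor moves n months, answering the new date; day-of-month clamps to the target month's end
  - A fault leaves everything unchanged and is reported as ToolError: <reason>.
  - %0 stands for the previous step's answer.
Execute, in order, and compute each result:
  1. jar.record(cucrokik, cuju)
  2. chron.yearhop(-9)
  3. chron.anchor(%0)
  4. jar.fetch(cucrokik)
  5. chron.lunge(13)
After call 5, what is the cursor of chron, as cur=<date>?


Answer: cur=1933-10-04

Derivation:
I call record on k→cucrokik, v→cuju, and observe vawidri.
Calling yearhop on n→-9, and see 1932-09-04.
Calling anchor on d→%0, and observe 1932-09-04.
I try fetch on k→cucrokik: cuju.
I invoke lunge on n→13, yielding 1933-10-04.
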